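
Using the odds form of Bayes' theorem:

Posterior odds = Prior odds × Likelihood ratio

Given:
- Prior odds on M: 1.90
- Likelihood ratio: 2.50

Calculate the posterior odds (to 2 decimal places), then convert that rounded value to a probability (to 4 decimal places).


Step 1: Calculate posterior odds
Posterior odds = Prior odds × LR
               = 1.90 × 2.50
               = 4.75

Step 2: Convert to probability
P(M|E) = Posterior odds / (1 + Posterior odds)
       = 4.75 / (1 + 4.75)
       = 4.75 / 5.75
       = 0.8261

The evidence increased P(M) from 0.6552 to 0.8261.


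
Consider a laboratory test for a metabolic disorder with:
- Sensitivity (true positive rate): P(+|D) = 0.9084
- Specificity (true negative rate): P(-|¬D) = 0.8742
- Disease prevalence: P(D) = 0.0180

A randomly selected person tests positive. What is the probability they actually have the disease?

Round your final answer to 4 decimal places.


Let D = has disease, + = positive test

Given:
- P(D) = 0.0180 (prevalence)
- P(+|D) = 0.9084 (sensitivity)
- P(-|¬D) = 0.8742 (specificity)
- P(+|¬D) = 0.1258 (false positive rate = 1 - specificity)

Step 1: Find P(+)
P(+) = P(+|D)P(D) + P(+|¬D)P(¬D)
     = 0.9084 × 0.0180 + 0.1258 × 0.9820
     = 0.01635120 + 0.12353560
     = 0.13988680

Step 2: Apply Bayes' theorem for P(D|+)
P(D|+) = P(+|D)P(D) / P(+)
       = 0.01635120 / 0.13988680
       = 0.1169


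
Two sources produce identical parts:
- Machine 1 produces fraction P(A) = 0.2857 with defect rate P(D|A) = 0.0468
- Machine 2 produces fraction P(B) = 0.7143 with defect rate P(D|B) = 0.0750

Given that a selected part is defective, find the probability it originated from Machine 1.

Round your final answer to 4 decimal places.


Let A = from Machine 1, D = defective

Given:
- P(A) = 0.2857, P(B) = 0.7143
- P(D|A) = 0.0468, P(D|B) = 0.0750

Step 1: Find P(D)
P(D) = P(D|A)P(A) + P(D|B)P(B)
     = 0.0468 × 0.2857 + 0.0750 × 0.7143
     = 0.01337076 + 0.05357250
     = 0.06694326

Step 2: Apply Bayes' theorem
P(A|D) = P(D|A)P(A) / P(D)
       = 0.01337076 / 0.06694326
       = 0.1997


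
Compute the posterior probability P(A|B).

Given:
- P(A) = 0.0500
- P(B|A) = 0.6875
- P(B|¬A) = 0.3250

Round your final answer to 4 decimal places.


Bayes' theorem: P(A|B) = P(B|A) × P(A) / P(B)

Step 1: Calculate P(B) using law of total probability
P(B) = P(B|A)P(A) + P(B|¬A)P(¬A)
     = 0.6875 × 0.0500 + 0.3250 × 0.9500
     = 0.03437500 + 0.30875000
     = 0.34312500

Step 2: Apply Bayes' theorem
P(A|B) = P(B|A) × P(A) / P(B)
       = 0.03437500 / 0.34312500
       = 0.1002


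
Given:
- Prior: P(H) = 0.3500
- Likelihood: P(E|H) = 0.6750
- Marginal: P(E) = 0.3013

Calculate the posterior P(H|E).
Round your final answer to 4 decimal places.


Using Bayes' theorem:

P(H|E) = P(E|H) × P(H) / P(E)
       = 0.6750 × 0.3500 / 0.3013
       = 0.23625000 / 0.3013
       = 0.7841

The evidence strengthens our belief in H.
Prior: 0.3500 → Posterior: 0.7841


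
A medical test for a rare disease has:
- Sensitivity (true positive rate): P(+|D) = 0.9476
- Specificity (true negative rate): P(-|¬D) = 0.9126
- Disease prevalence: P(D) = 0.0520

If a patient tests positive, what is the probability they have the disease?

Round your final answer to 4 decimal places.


Let D = has disease, + = positive test

Given:
- P(D) = 0.0520 (prevalence)
- P(+|D) = 0.9476 (sensitivity)
- P(-|¬D) = 0.9126 (specificity)
- P(+|¬D) = 0.0874 (false positive rate = 1 - specificity)

Step 1: Find P(+)
P(+) = P(+|D)P(D) + P(+|¬D)P(¬D)
     = 0.9476 × 0.0520 + 0.0874 × 0.9480
     = 0.04927520 + 0.08285520
     = 0.13213040

Step 2: Apply Bayes' theorem for P(D|+)
P(D|+) = P(+|D)P(D) / P(+)
       = 0.04927520 / 0.13213040
       = 0.3729


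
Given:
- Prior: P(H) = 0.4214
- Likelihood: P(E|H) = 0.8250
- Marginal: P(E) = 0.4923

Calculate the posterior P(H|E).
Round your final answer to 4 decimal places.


Using Bayes' theorem:

P(H|E) = P(E|H) × P(H) / P(E)
       = 0.8250 × 0.4214 / 0.4923
       = 0.34765500 / 0.4923
       = 0.7062

The evidence strengthens our belief in H.
Prior: 0.4214 → Posterior: 0.7062


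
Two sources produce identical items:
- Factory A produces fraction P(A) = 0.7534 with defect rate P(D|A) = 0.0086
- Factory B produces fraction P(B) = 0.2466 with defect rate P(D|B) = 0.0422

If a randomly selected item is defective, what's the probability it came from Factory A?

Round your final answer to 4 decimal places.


Let A = from Factory A, D = defective

Given:
- P(A) = 0.7534, P(B) = 0.2466
- P(D|A) = 0.0086, P(D|B) = 0.0422

Step 1: Find P(D)
P(D) = P(D|A)P(A) + P(D|B)P(B)
     = 0.0086 × 0.7534 + 0.0422 × 0.2466
     = 0.00647924 + 0.01040652
     = 0.01688576

Step 2: Apply Bayes' theorem
P(A|D) = P(D|A)P(A) / P(D)
       = 0.00647924 / 0.01688576
       = 0.3837


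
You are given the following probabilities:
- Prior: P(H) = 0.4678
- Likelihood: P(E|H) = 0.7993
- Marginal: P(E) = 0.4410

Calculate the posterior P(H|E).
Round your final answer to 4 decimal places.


Using Bayes' theorem:

P(H|E) = P(E|H) × P(H) / P(E)
       = 0.7993 × 0.4678 / 0.4410
       = 0.37391254 / 0.4410
       = 0.8479

The evidence strengthens our belief in H.
Prior: 0.4678 → Posterior: 0.8479


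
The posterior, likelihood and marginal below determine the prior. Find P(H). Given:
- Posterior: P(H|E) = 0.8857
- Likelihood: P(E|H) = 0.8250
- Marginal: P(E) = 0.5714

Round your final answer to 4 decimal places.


From Bayes' theorem: P(H|E) = P(E|H) × P(H) / P(E)

Rearranging for P(H):
P(H) = P(H|E) × P(E) / P(E|H)
     = 0.8857 × 0.5714 / 0.8250
     = 0.50608898 / 0.8250
     = 0.6134


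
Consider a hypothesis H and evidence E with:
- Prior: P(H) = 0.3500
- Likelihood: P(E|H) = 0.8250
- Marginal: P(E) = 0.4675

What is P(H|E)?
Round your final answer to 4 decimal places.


Using Bayes' theorem:

P(H|E) = P(E|H) × P(H) / P(E)
       = 0.8250 × 0.3500 / 0.4675
       = 0.28875000 / 0.4675
       = 0.6176

The evidence strengthens our belief in H.
Prior: 0.3500 → Posterior: 0.6176


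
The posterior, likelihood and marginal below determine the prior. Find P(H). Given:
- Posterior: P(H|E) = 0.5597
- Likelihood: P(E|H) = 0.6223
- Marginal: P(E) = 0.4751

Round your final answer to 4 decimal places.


From Bayes' theorem: P(H|E) = P(E|H) × P(H) / P(E)

Rearranging for P(H):
P(H) = P(H|E) × P(E) / P(E|H)
     = 0.5597 × 0.4751 / 0.6223
     = 0.26591347 / 0.6223
     = 0.4273


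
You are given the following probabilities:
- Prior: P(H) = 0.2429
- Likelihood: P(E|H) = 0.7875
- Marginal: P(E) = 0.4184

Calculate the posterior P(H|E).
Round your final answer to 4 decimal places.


Using Bayes' theorem:

P(H|E) = P(E|H) × P(H) / P(E)
       = 0.7875 × 0.2429 / 0.4184
       = 0.19128375 / 0.4184
       = 0.4572

The evidence strengthens our belief in H.
Prior: 0.2429 → Posterior: 0.4572


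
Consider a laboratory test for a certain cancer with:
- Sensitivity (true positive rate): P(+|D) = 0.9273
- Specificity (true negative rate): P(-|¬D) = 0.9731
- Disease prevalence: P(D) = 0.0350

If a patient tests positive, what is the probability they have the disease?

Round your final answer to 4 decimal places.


Let D = has disease, + = positive test

Given:
- P(D) = 0.0350 (prevalence)
- P(+|D) = 0.9273 (sensitivity)
- P(-|¬D) = 0.9731 (specificity)
- P(+|¬D) = 0.0269 (false positive rate = 1 - specificity)

Step 1: Find P(+)
P(+) = P(+|D)P(D) + P(+|¬D)P(¬D)
     = 0.9273 × 0.0350 + 0.0269 × 0.9650
     = 0.03245550 + 0.02595850
     = 0.05841400

Step 2: Apply Bayes' theorem for P(D|+)
P(D|+) = P(+|D)P(D) / P(+)
       = 0.03245550 / 0.05841400
       = 0.5556


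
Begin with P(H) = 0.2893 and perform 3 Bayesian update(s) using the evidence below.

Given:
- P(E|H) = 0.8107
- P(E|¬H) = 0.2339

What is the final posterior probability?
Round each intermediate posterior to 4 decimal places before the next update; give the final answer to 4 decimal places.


Sequential Bayesian updating:

Initial prior: P(H) = 0.2893

Update 1:
  P(E) = 0.8107 × 0.2893 + 0.2339 × 0.7107 = 0.23453551 + 0.16623273 = 0.40076824
  P(H|E) = 0.23453551 / 0.40076824 = 0.5852

Update 2:
  P(E) = 0.8107 × 0.5852 + 0.2339 × 0.4148 = 0.47442164 + 0.09702172 = 0.57144336
  P(H|E) = 0.47442164 / 0.57144336 = 0.8302

Update 3:
  P(E) = 0.8107 × 0.8302 + 0.2339 × 0.1698 = 0.67304314 + 0.03971622 = 0.71275936
  P(H|E) = 0.67304314 / 0.71275936 = 0.9443

Final posterior: 0.9443


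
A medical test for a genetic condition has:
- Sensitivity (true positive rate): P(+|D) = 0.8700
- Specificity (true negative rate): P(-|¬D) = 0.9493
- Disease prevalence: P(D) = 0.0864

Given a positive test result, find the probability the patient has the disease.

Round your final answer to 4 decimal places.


Let D = has disease, + = positive test

Given:
- P(D) = 0.0864 (prevalence)
- P(+|D) = 0.8700 (sensitivity)
- P(-|¬D) = 0.9493 (specificity)
- P(+|¬D) = 0.0507 (false positive rate = 1 - specificity)

Step 1: Find P(+)
P(+) = P(+|D)P(D) + P(+|¬D)P(¬D)
     = 0.8700 × 0.0864 + 0.0507 × 0.9136
     = 0.07516800 + 0.04631952
     = 0.12148752

Step 2: Apply Bayes' theorem for P(D|+)
P(D|+) = P(+|D)P(D) / P(+)
       = 0.07516800 / 0.12148752
       = 0.6187


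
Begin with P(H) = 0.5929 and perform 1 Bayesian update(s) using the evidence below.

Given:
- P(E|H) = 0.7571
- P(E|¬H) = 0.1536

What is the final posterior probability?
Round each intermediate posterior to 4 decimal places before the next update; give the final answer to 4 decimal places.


Sequential Bayesian updating:

Initial prior: P(H) = 0.5929

Update 1:
  P(E) = 0.7571 × 0.5929 + 0.1536 × 0.4071 = 0.44888459 + 0.06253056 = 0.51141515
  P(H|E) = 0.44888459 / 0.51141515 = 0.8777

Final posterior: 0.8777


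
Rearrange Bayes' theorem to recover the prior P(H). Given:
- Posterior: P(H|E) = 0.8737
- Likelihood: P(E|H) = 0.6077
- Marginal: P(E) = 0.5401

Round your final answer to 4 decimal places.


From Bayes' theorem: P(H|E) = P(E|H) × P(H) / P(E)

Rearranging for P(H):
P(H) = P(H|E) × P(E) / P(E|H)
     = 0.8737 × 0.5401 / 0.6077
     = 0.47188537 / 0.6077
     = 0.7765


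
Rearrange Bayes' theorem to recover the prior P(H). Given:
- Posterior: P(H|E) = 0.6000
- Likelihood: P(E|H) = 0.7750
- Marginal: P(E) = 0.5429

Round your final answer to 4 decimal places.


From Bayes' theorem: P(H|E) = P(E|H) × P(H) / P(E)

Rearranging for P(H):
P(H) = P(H|E) × P(E) / P(E|H)
     = 0.6000 × 0.5429 / 0.7750
     = 0.32574000 / 0.7750
     = 0.4203


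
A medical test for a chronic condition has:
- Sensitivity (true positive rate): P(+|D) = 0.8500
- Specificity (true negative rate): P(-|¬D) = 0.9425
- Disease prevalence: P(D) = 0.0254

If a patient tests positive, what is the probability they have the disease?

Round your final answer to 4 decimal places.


Let D = has disease, + = positive test

Given:
- P(D) = 0.0254 (prevalence)
- P(+|D) = 0.8500 (sensitivity)
- P(-|¬D) = 0.9425 (specificity)
- P(+|¬D) = 0.0575 (false positive rate = 1 - specificity)

Step 1: Find P(+)
P(+) = P(+|D)P(D) + P(+|¬D)P(¬D)
     = 0.8500 × 0.0254 + 0.0575 × 0.9746
     = 0.02159000 + 0.05603950
     = 0.07762950

Step 2: Apply Bayes' theorem for P(D|+)
P(D|+) = P(+|D)P(D) / P(+)
       = 0.02159000 / 0.07762950
       = 0.2781


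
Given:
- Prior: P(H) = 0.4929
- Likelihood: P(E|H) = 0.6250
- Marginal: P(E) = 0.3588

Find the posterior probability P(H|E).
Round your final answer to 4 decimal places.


Using Bayes' theorem:

P(H|E) = P(E|H) × P(H) / P(E)
       = 0.6250 × 0.4929 / 0.3588
       = 0.30806250 / 0.3588
       = 0.8586

The evidence strengthens our belief in H.
Prior: 0.4929 → Posterior: 0.8586


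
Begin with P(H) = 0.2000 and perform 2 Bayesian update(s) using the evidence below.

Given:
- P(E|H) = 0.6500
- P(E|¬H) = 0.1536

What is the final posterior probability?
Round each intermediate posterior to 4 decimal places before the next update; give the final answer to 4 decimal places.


Sequential Bayesian updating:

Initial prior: P(H) = 0.2000

Update 1:
  P(E) = 0.6500 × 0.2000 + 0.1536 × 0.8000 = 0.13000000 + 0.12288000 = 0.25288000
  P(H|E) = 0.13000000 / 0.25288000 = 0.5141

Update 2:
  P(E) = 0.6500 × 0.5141 + 0.1536 × 0.4859 = 0.33416500 + 0.07463424 = 0.40879924
  P(H|E) = 0.33416500 / 0.40879924 = 0.8174

Final posterior: 0.8174


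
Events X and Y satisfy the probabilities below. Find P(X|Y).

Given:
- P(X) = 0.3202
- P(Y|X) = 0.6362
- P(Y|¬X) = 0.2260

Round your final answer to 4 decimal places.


Bayes' theorem: P(X|Y) = P(Y|X) × P(X) / P(Y)

Step 1: Calculate P(Y) using law of total probability
P(Y) = P(Y|X)P(X) + P(Y|¬X)P(¬X)
     = 0.6362 × 0.3202 + 0.2260 × 0.6798
     = 0.20371124 + 0.15363480
     = 0.35734604

Step 2: Apply Bayes' theorem
P(X|Y) = P(Y|X) × P(X) / P(Y)
       = 0.20371124 / 0.35734604
       = 0.5701


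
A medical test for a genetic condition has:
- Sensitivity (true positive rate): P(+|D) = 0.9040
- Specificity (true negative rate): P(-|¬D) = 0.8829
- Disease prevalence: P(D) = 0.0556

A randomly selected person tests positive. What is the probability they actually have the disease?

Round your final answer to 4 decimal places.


Let D = has disease, + = positive test

Given:
- P(D) = 0.0556 (prevalence)
- P(+|D) = 0.9040 (sensitivity)
- P(-|¬D) = 0.8829 (specificity)
- P(+|¬D) = 0.1171 (false positive rate = 1 - specificity)

Step 1: Find P(+)
P(+) = P(+|D)P(D) + P(+|¬D)P(¬D)
     = 0.9040 × 0.0556 + 0.1171 × 0.9444
     = 0.05026240 + 0.11058924
     = 0.16085164

Step 2: Apply Bayes' theorem for P(D|+)
P(D|+) = P(+|D)P(D) / P(+)
       = 0.05026240 / 0.16085164
       = 0.3125


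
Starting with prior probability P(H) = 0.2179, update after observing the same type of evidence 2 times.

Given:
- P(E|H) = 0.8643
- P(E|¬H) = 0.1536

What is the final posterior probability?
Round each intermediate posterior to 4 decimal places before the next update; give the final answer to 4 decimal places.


Sequential Bayesian updating:

Initial prior: P(H) = 0.2179

Update 1:
  P(E) = 0.8643 × 0.2179 + 0.1536 × 0.7821 = 0.18833097 + 0.12013056 = 0.30846153
  P(H|E) = 0.18833097 / 0.30846153 = 0.6105

Update 2:
  P(E) = 0.8643 × 0.6105 + 0.1536 × 0.3895 = 0.52765515 + 0.05982720 = 0.58748235
  P(H|E) = 0.52765515 / 0.58748235 = 0.8982

Final posterior: 0.8982


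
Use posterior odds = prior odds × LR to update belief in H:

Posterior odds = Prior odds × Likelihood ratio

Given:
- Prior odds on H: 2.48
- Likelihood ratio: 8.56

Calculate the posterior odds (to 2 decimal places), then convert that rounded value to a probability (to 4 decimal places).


Step 1: Calculate posterior odds
Posterior odds = Prior odds × LR
               = 2.48 × 8.56
               = 21.23

Step 2: Convert to probability
P(H|E) = Posterior odds / (1 + Posterior odds)
       = 21.23 / (1 + 21.23)
       = 21.23 / 22.23
       = 0.9550

The evidence increased P(H) from 0.7126 to 0.9550.


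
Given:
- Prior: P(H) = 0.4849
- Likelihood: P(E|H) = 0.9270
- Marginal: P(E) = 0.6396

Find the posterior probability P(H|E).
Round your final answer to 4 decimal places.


Using Bayes' theorem:

P(H|E) = P(E|H) × P(H) / P(E)
       = 0.9270 × 0.4849 / 0.6396
       = 0.44950230 / 0.6396
       = 0.7028

The evidence strengthens our belief in H.
Prior: 0.4849 → Posterior: 0.7028


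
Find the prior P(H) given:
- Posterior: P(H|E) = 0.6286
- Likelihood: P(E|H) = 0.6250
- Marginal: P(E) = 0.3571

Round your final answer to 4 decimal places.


From Bayes' theorem: P(H|E) = P(E|H) × P(H) / P(E)

Rearranging for P(H):
P(H) = P(H|E) × P(E) / P(E|H)
     = 0.6286 × 0.3571 / 0.6250
     = 0.22447306 / 0.6250
     = 0.3592


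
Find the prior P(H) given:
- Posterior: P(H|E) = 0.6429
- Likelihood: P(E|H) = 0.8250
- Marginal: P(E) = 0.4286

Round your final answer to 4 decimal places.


From Bayes' theorem: P(H|E) = P(E|H) × P(H) / P(E)

Rearranging for P(H):
P(H) = P(H|E) × P(E) / P(E|H)
     = 0.6429 × 0.4286 / 0.8250
     = 0.27554694 / 0.8250
     = 0.3340


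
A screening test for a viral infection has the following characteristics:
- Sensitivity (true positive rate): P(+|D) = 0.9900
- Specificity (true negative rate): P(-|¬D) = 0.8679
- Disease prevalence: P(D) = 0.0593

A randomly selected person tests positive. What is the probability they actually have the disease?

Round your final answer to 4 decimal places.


Let D = has disease, + = positive test

Given:
- P(D) = 0.0593 (prevalence)
- P(+|D) = 0.9900 (sensitivity)
- P(-|¬D) = 0.8679 (specificity)
- P(+|¬D) = 0.1321 (false positive rate = 1 - specificity)

Step 1: Find P(+)
P(+) = P(+|D)P(D) + P(+|¬D)P(¬D)
     = 0.9900 × 0.0593 + 0.1321 × 0.9407
     = 0.05870700 + 0.12426647
     = 0.18297347

Step 2: Apply Bayes' theorem for P(D|+)
P(D|+) = P(+|D)P(D) / P(+)
       = 0.05870700 / 0.18297347
       = 0.3208


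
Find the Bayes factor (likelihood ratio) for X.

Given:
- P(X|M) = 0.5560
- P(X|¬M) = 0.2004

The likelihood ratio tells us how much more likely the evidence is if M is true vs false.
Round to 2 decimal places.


Likelihood Ratio (LR) = P(X|M) / P(X|¬M)

LR = 0.5560 / 0.2004
   = 2.77

The evidence is 2.77 times more likely if M is true than if M is false.
Because LR exceeds 1, X is evidence for M.


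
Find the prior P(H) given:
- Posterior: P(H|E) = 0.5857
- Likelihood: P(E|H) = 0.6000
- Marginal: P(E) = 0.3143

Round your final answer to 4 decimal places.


From Bayes' theorem: P(H|E) = P(E|H) × P(H) / P(E)

Rearranging for P(H):
P(H) = P(H|E) × P(E) / P(E|H)
     = 0.5857 × 0.3143 / 0.6000
     = 0.18408551 / 0.6000
     = 0.3068


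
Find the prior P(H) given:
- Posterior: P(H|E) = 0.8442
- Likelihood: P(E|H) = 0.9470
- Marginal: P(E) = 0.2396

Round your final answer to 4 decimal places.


From Bayes' theorem: P(H|E) = P(E|H) × P(H) / P(E)

Rearranging for P(H):
P(H) = P(H|E) × P(E) / P(E|H)
     = 0.8442 × 0.2396 / 0.9470
     = 0.20227032 / 0.9470
     = 0.2136


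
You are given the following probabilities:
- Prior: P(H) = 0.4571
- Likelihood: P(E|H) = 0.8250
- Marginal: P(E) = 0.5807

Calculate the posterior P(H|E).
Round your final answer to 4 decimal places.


Using Bayes' theorem:

P(H|E) = P(E|H) × P(H) / P(E)
       = 0.8250 × 0.4571 / 0.5807
       = 0.37710750 / 0.5807
       = 0.6494

The evidence strengthens our belief in H.
Prior: 0.4571 → Posterior: 0.6494


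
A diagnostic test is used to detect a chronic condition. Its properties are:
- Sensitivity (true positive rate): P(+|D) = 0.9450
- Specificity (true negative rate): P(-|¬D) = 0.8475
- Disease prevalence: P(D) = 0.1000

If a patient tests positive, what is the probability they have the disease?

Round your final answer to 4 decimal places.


Let D = has disease, + = positive test

Given:
- P(D) = 0.1000 (prevalence)
- P(+|D) = 0.9450 (sensitivity)
- P(-|¬D) = 0.8475 (specificity)
- P(+|¬D) = 0.1525 (false positive rate = 1 - specificity)

Step 1: Find P(+)
P(+) = P(+|D)P(D) + P(+|¬D)P(¬D)
     = 0.9450 × 0.1000 + 0.1525 × 0.9000
     = 0.09450000 + 0.13725000
     = 0.23175000

Step 2: Apply Bayes' theorem for P(D|+)
P(D|+) = P(+|D)P(D) / P(+)
       = 0.09450000 / 0.23175000
       = 0.4078


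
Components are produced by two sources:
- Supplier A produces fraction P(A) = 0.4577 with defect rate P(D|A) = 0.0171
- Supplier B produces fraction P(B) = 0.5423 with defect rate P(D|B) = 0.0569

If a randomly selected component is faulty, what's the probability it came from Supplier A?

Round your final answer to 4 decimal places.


Let A = from Supplier A, D = faulty

Given:
- P(A) = 0.4577, P(B) = 0.5423
- P(D|A) = 0.0171, P(D|B) = 0.0569

Step 1: Find P(D)
P(D) = P(D|A)P(A) + P(D|B)P(B)
     = 0.0171 × 0.4577 + 0.0569 × 0.5423
     = 0.00782667 + 0.03085687
     = 0.03868354

Step 2: Apply Bayes' theorem
P(A|D) = P(D|A)P(A) / P(D)
       = 0.00782667 / 0.03868354
       = 0.2023


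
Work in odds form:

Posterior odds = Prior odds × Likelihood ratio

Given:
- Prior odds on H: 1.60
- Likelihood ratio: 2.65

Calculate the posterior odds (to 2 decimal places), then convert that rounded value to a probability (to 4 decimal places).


Step 1: Calculate posterior odds
Posterior odds = Prior odds × LR
               = 1.60 × 2.65
               = 4.24

Step 2: Convert to probability
P(H|E) = Posterior odds / (1 + Posterior odds)
       = 4.24 / (1 + 4.24)
       = 4.24 / 5.24
       = 0.8092

The evidence increased P(H) from 0.6154 to 0.8092.


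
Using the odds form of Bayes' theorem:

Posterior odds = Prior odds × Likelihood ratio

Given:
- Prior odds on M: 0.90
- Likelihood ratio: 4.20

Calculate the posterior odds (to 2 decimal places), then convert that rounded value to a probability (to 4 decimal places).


Step 1: Calculate posterior odds
Posterior odds = Prior odds × LR
               = 0.90 × 4.20
               = 3.78

Step 2: Convert to probability
P(M|E) = Posterior odds / (1 + Posterior odds)
       = 3.78 / (1 + 3.78)
       = 3.78 / 4.78
       = 0.7908

The evidence increased P(M) from 0.4737 to 0.7908.


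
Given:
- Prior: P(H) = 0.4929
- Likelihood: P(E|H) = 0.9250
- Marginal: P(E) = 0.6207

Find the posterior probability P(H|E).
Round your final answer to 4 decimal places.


Using Bayes' theorem:

P(H|E) = P(E|H) × P(H) / P(E)
       = 0.9250 × 0.4929 / 0.6207
       = 0.45593250 / 0.6207
       = 0.7345

The evidence strengthens our belief in H.
Prior: 0.4929 → Posterior: 0.7345


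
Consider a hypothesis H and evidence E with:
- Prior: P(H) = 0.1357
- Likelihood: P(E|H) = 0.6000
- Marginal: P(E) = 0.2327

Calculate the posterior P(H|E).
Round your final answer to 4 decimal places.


Using Bayes' theorem:

P(H|E) = P(E|H) × P(H) / P(E)
       = 0.6000 × 0.1357 / 0.2327
       = 0.08142000 / 0.2327
       = 0.3499

The evidence strengthens our belief in H.
Prior: 0.1357 → Posterior: 0.3499


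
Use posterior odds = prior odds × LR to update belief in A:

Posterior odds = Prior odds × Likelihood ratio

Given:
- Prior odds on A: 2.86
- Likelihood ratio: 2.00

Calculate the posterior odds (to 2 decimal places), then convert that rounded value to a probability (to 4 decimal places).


Step 1: Calculate posterior odds
Posterior odds = Prior odds × LR
               = 2.86 × 2.00
               = 5.72

Step 2: Convert to probability
P(A|E) = Posterior odds / (1 + Posterior odds)
       = 5.72 / (1 + 5.72)
       = 5.72 / 6.72
       = 0.8512

The evidence increased P(A) from 0.7409 to 0.8512.


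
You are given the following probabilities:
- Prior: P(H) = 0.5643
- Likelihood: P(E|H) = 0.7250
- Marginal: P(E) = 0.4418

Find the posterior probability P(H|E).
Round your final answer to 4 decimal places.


Using Bayes' theorem:

P(H|E) = P(E|H) × P(H) / P(E)
       = 0.7250 × 0.5643 / 0.4418
       = 0.40911750 / 0.4418
       = 0.9260

The evidence strengthens our belief in H.
Prior: 0.5643 → Posterior: 0.9260


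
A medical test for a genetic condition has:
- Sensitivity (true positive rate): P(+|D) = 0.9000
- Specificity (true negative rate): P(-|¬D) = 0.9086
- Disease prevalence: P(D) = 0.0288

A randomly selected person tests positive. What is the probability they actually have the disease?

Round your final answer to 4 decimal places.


Let D = has disease, + = positive test

Given:
- P(D) = 0.0288 (prevalence)
- P(+|D) = 0.9000 (sensitivity)
- P(-|¬D) = 0.9086 (specificity)
- P(+|¬D) = 0.0914 (false positive rate = 1 - specificity)

Step 1: Find P(+)
P(+) = P(+|D)P(D) + P(+|¬D)P(¬D)
     = 0.9000 × 0.0288 + 0.0914 × 0.9712
     = 0.02592000 + 0.08876768
     = 0.11468768

Step 2: Apply Bayes' theorem for P(D|+)
P(D|+) = P(+|D)P(D) / P(+)
       = 0.02592000 / 0.11468768
       = 0.2260


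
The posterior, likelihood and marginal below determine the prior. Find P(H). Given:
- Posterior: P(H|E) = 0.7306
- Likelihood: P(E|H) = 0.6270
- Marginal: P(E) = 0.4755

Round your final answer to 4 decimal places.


From Bayes' theorem: P(H|E) = P(E|H) × P(H) / P(E)

Rearranging for P(H):
P(H) = P(H|E) × P(E) / P(E|H)
     = 0.7306 × 0.4755 / 0.6270
     = 0.34740030 / 0.6270
     = 0.5541


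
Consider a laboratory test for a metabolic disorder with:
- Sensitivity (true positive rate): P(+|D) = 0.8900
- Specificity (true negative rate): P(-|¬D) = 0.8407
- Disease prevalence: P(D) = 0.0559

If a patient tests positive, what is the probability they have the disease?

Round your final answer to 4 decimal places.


Let D = has disease, + = positive test

Given:
- P(D) = 0.0559 (prevalence)
- P(+|D) = 0.8900 (sensitivity)
- P(-|¬D) = 0.8407 (specificity)
- P(+|¬D) = 0.1593 (false positive rate = 1 - specificity)

Step 1: Find P(+)
P(+) = P(+|D)P(D) + P(+|¬D)P(¬D)
     = 0.8900 × 0.0559 + 0.1593 × 0.9441
     = 0.04975100 + 0.15039513
     = 0.20014613

Step 2: Apply Bayes' theorem for P(D|+)
P(D|+) = P(+|D)P(D) / P(+)
       = 0.04975100 / 0.20014613
       = 0.2486


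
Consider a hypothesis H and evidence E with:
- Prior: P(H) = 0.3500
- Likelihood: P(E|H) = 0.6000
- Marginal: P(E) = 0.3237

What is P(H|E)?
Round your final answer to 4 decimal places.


Using Bayes' theorem:

P(H|E) = P(E|H) × P(H) / P(E)
       = 0.6000 × 0.3500 / 0.3237
       = 0.21000000 / 0.3237
       = 0.6487

The evidence strengthens our belief in H.
Prior: 0.3500 → Posterior: 0.6487


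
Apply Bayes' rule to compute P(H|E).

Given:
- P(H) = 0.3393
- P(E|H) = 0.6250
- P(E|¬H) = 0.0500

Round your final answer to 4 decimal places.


Bayes' theorem: P(H|E) = P(E|H) × P(H) / P(E)

Step 1: Calculate P(E) using law of total probability
P(E) = P(E|H)P(H) + P(E|¬H)P(¬H)
     = 0.6250 × 0.3393 + 0.0500 × 0.6607
     = 0.21206250 + 0.03303500
     = 0.24509750

Step 2: Apply Bayes' theorem
P(H|E) = P(E|H) × P(H) / P(E)
       = 0.21206250 / 0.24509750
       = 0.8652


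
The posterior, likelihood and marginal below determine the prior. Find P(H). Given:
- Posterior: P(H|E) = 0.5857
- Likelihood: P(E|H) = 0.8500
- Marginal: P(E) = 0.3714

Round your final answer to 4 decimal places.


From Bayes' theorem: P(H|E) = P(E|H) × P(H) / P(E)

Rearranging for P(H):
P(H) = P(H|E) × P(E) / P(E|H)
     = 0.5857 × 0.3714 / 0.8500
     = 0.21752898 / 0.8500
     = 0.2559


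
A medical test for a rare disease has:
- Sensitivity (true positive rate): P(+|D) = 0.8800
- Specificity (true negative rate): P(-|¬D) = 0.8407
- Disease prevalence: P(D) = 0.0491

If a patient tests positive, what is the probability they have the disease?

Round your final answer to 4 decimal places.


Let D = has disease, + = positive test

Given:
- P(D) = 0.0491 (prevalence)
- P(+|D) = 0.8800 (sensitivity)
- P(-|¬D) = 0.8407 (specificity)
- P(+|¬D) = 0.1593 (false positive rate = 1 - specificity)

Step 1: Find P(+)
P(+) = P(+|D)P(D) + P(+|¬D)P(¬D)
     = 0.8800 × 0.0491 + 0.1593 × 0.9509
     = 0.04320800 + 0.15147837
     = 0.19468637

Step 2: Apply Bayes' theorem for P(D|+)
P(D|+) = P(+|D)P(D) / P(+)
       = 0.04320800 / 0.19468637
       = 0.2219


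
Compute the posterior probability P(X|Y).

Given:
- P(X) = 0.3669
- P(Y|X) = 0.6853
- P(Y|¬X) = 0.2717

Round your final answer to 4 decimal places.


Bayes' theorem: P(X|Y) = P(Y|X) × P(X) / P(Y)

Step 1: Calculate P(Y) using law of total probability
P(Y) = P(Y|X)P(X) + P(Y|¬X)P(¬X)
     = 0.6853 × 0.3669 + 0.2717 × 0.6331
     = 0.25143657 + 0.17201327
     = 0.42344984

Step 2: Apply Bayes' theorem
P(X|Y) = P(Y|X) × P(X) / P(Y)
       = 0.25143657 / 0.42344984
       = 0.5938


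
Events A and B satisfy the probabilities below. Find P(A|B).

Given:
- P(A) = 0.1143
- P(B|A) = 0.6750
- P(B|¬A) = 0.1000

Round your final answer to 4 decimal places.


Bayes' theorem: P(A|B) = P(B|A) × P(A) / P(B)

Step 1: Calculate P(B) using law of total probability
P(B) = P(B|A)P(A) + P(B|¬A)P(¬A)
     = 0.6750 × 0.1143 + 0.1000 × 0.8857
     = 0.07715250 + 0.08857000
     = 0.16572250

Step 2: Apply Bayes' theorem
P(A|B) = P(B|A) × P(A) / P(B)
       = 0.07715250 / 0.16572250
       = 0.4656


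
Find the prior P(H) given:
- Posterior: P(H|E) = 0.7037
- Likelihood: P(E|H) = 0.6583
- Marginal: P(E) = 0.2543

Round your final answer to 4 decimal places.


From Bayes' theorem: P(H|E) = P(E|H) × P(H) / P(E)

Rearranging for P(H):
P(H) = P(H|E) × P(E) / P(E|H)
     = 0.7037 × 0.2543 / 0.6583
     = 0.17895091 / 0.6583
     = 0.2718


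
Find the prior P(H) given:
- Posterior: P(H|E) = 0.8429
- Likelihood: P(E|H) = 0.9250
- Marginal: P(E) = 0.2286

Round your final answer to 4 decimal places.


From Bayes' theorem: P(H|E) = P(E|H) × P(H) / P(E)

Rearranging for P(H):
P(H) = P(H|E) × P(E) / P(E|H)
     = 0.8429 × 0.2286 / 0.9250
     = 0.19268694 / 0.9250
     = 0.2083


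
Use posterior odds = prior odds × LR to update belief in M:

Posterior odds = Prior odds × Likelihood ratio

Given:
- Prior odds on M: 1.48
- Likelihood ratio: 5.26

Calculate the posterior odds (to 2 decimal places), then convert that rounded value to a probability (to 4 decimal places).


Step 1: Calculate posterior odds
Posterior odds = Prior odds × LR
               = 1.48 × 5.26
               = 7.78

Step 2: Convert to probability
P(M|E) = Posterior odds / (1 + Posterior odds)
       = 7.78 / (1 + 7.78)
       = 7.78 / 8.78
       = 0.8861

The evidence increased P(M) from 0.5968 to 0.8861.


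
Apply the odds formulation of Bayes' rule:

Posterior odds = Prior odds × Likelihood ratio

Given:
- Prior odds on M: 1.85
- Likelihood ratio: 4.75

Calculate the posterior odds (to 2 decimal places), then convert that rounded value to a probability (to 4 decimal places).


Step 1: Calculate posterior odds
Posterior odds = Prior odds × LR
               = 1.85 × 4.75
               = 8.79

Step 2: Convert to probability
P(M|E) = Posterior odds / (1 + Posterior odds)
       = 8.79 / (1 + 8.79)
       = 8.79 / 9.79
       = 0.8979

The evidence increased P(M) from 0.6491 to 0.8979.


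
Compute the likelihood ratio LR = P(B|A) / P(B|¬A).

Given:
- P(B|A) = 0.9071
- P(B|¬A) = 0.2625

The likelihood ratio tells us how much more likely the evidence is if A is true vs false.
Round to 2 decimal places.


Likelihood Ratio (LR) = P(B|A) / P(B|¬A)

LR = 0.9071 / 0.2625
   = 3.46

The evidence is 3.46 times more likely if A is true than if A is false.
LR > 1, so observing B raises the odds in favor of A.


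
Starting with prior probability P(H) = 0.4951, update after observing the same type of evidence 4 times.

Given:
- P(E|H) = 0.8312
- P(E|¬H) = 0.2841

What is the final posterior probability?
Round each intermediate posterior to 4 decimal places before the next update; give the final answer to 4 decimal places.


Sequential Bayesian updating:

Initial prior: P(H) = 0.4951

Update 1:
  P(E) = 0.8312 × 0.4951 + 0.2841 × 0.5049 = 0.41152712 + 0.14344209 = 0.55496921
  P(H|E) = 0.41152712 / 0.55496921 = 0.7415

Update 2:
  P(E) = 0.8312 × 0.7415 + 0.2841 × 0.2585 = 0.61633480 + 0.07343985 = 0.68977465
  P(H|E) = 0.61633480 / 0.68977465 = 0.8935

Update 3:
  P(E) = 0.8312 × 0.8935 + 0.2841 × 0.1065 = 0.74267720 + 0.03025665 = 0.77293385
  P(H|E) = 0.74267720 / 0.77293385 = 0.9609

Update 4:
  P(E) = 0.8312 × 0.9609 + 0.2841 × 0.0391 = 0.79870008 + 0.01110831 = 0.80980839
  P(H|E) = 0.79870008 / 0.80980839 = 0.9863

Final posterior: 0.9863


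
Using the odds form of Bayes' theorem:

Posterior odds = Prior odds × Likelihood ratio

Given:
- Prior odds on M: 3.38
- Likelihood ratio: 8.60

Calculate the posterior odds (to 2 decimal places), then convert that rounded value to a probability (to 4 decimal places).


Step 1: Calculate posterior odds
Posterior odds = Prior odds × LR
               = 3.38 × 8.60
               = 29.07

Step 2: Convert to probability
P(M|E) = Posterior odds / (1 + Posterior odds)
       = 29.07 / (1 + 29.07)
       = 29.07 / 30.07
       = 0.9667

The evidence increased P(M) from 0.7717 to 0.9667.


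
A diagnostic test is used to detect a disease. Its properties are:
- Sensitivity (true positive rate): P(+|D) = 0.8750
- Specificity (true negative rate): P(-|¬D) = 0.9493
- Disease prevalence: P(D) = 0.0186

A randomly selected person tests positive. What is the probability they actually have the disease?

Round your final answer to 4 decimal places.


Let D = has disease, + = positive test

Given:
- P(D) = 0.0186 (prevalence)
- P(+|D) = 0.8750 (sensitivity)
- P(-|¬D) = 0.9493 (specificity)
- P(+|¬D) = 0.0507 (false positive rate = 1 - specificity)

Step 1: Find P(+)
P(+) = P(+|D)P(D) + P(+|¬D)P(¬D)
     = 0.8750 × 0.0186 + 0.0507 × 0.9814
     = 0.01627500 + 0.04975698
     = 0.06603198

Step 2: Apply Bayes' theorem for P(D|+)
P(D|+) = P(+|D)P(D) / P(+)
       = 0.01627500 / 0.06603198
       = 0.2465


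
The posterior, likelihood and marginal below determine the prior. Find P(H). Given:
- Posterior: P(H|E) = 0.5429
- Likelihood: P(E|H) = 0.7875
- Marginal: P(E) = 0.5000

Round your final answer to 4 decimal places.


From Bayes' theorem: P(H|E) = P(E|H) × P(H) / P(E)

Rearranging for P(H):
P(H) = P(H|E) × P(E) / P(E|H)
     = 0.5429 × 0.5000 / 0.7875
     = 0.27145000 / 0.7875
     = 0.3447


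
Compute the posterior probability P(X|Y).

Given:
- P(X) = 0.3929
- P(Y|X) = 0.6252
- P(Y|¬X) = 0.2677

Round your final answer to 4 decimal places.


Bayes' theorem: P(X|Y) = P(Y|X) × P(X) / P(Y)

Step 1: Calculate P(Y) using law of total probability
P(Y) = P(Y|X)P(X) + P(Y|¬X)P(¬X)
     = 0.6252 × 0.3929 + 0.2677 × 0.6071
     = 0.24564108 + 0.16252067
     = 0.40816175

Step 2: Apply Bayes' theorem
P(X|Y) = P(Y|X) × P(X) / P(Y)
       = 0.24564108 / 0.40816175
       = 0.6018


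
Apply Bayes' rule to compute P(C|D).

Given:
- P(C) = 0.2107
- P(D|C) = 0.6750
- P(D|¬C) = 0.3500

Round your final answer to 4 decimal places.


Bayes' theorem: P(C|D) = P(D|C) × P(C) / P(D)

Step 1: Calculate P(D) using law of total probability
P(D) = P(D|C)P(C) + P(D|¬C)P(¬C)
     = 0.6750 × 0.2107 + 0.3500 × 0.7893
     = 0.14222250 + 0.27625500
     = 0.41847750

Step 2: Apply Bayes' theorem
P(C|D) = P(D|C) × P(C) / P(D)
       = 0.14222250 / 0.41847750
       = 0.3399


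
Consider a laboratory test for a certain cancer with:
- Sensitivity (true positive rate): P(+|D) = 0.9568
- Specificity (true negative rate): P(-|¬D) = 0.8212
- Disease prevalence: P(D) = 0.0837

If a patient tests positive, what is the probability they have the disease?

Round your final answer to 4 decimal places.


Let D = has disease, + = positive test

Given:
- P(D) = 0.0837 (prevalence)
- P(+|D) = 0.9568 (sensitivity)
- P(-|¬D) = 0.8212 (specificity)
- P(+|¬D) = 0.1788 (false positive rate = 1 - specificity)

Step 1: Find P(+)
P(+) = P(+|D)P(D) + P(+|¬D)P(¬D)
     = 0.9568 × 0.0837 + 0.1788 × 0.9163
     = 0.08008416 + 0.16383444
     = 0.24391860

Step 2: Apply Bayes' theorem for P(D|+)
P(D|+) = P(+|D)P(D) / P(+)
       = 0.08008416 / 0.24391860
       = 0.3283


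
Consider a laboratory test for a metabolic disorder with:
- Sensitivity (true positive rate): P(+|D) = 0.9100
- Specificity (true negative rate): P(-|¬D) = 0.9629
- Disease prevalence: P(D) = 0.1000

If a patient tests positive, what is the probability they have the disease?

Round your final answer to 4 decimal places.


Let D = has disease, + = positive test

Given:
- P(D) = 0.1000 (prevalence)
- P(+|D) = 0.9100 (sensitivity)
- P(-|¬D) = 0.9629 (specificity)
- P(+|¬D) = 0.0371 (false positive rate = 1 - specificity)

Step 1: Find P(+)
P(+) = P(+|D)P(D) + P(+|¬D)P(¬D)
     = 0.9100 × 0.1000 + 0.0371 × 0.9000
     = 0.09100000 + 0.03339000
     = 0.12439000

Step 2: Apply Bayes' theorem for P(D|+)
P(D|+) = P(+|D)P(D) / P(+)
       = 0.09100000 / 0.12439000
       = 0.7316


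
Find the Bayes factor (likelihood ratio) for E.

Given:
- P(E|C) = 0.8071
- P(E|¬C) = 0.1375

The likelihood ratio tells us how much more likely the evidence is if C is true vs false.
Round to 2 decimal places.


Likelihood Ratio (LR) = P(E|C) / P(E|¬C)

LR = 0.8071 / 0.1375
   = 5.87

The evidence is 5.87 times more likely if C is true than if C is false.
Because LR exceeds 1, E is evidence for C.


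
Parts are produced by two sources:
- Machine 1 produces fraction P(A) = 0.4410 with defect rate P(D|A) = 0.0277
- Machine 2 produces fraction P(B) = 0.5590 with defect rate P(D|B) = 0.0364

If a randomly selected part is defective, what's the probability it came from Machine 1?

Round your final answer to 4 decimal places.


Let A = from Machine 1, D = defective

Given:
- P(A) = 0.4410, P(B) = 0.5590
- P(D|A) = 0.0277, P(D|B) = 0.0364

Step 1: Find P(D)
P(D) = P(D|A)P(A) + P(D|B)P(B)
     = 0.0277 × 0.4410 + 0.0364 × 0.5590
     = 0.01221570 + 0.02034760
     = 0.03256330

Step 2: Apply Bayes' theorem
P(A|D) = P(D|A)P(A) / P(D)
       = 0.01221570 / 0.03256330
       = 0.3751


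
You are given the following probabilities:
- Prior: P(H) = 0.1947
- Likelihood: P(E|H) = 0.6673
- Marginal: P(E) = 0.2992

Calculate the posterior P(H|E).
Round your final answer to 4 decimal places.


Using Bayes' theorem:

P(H|E) = P(E|H) × P(H) / P(E)
       = 0.6673 × 0.1947 / 0.2992
       = 0.12992331 / 0.2992
       = 0.4342

The evidence strengthens our belief in H.
Prior: 0.1947 → Posterior: 0.4342


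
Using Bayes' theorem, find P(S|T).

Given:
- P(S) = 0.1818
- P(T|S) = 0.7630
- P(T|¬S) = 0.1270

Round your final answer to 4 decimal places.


Bayes' theorem: P(S|T) = P(T|S) × P(S) / P(T)

Step 1: Calculate P(T) using law of total probability
P(T) = P(T|S)P(S) + P(T|¬S)P(¬S)
     = 0.7630 × 0.1818 + 0.1270 × 0.8182
     = 0.13871340 + 0.10391140
     = 0.24262480

Step 2: Apply Bayes' theorem
P(S|T) = P(T|S) × P(S) / P(T)
       = 0.13871340 / 0.24262480
       = 0.5717


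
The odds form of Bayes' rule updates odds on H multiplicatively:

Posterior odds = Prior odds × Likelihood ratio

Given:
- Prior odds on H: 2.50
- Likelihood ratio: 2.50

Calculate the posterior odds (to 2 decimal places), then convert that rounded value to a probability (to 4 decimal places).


Step 1: Calculate posterior odds
Posterior odds = Prior odds × LR
               = 2.50 × 2.50
               = 6.25

Step 2: Convert to probability
P(H|E) = Posterior odds / (1 + Posterior odds)
       = 6.25 / (1 + 6.25)
       = 6.25 / 7.25
       = 0.8621

The evidence increased P(H) from 0.7143 to 0.8621.


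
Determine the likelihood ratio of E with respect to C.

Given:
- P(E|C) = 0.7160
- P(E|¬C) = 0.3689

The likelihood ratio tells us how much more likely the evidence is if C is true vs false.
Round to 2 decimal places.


Likelihood Ratio (LR) = P(E|C) / P(E|¬C)

LR = 0.7160 / 0.3689
   = 1.94

The evidence is 1.94 times more likely if C is true than if C is false.
Because LR exceeds 1, E is evidence for C.


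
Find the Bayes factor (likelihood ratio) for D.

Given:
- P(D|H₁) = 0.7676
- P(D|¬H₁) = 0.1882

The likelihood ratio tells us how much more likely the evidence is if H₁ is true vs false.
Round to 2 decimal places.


Likelihood Ratio (LR) = P(D|H₁) / P(D|¬H₁)

LR = 0.7676 / 0.1882
   = 4.08

The evidence is 4.08 times more likely if H₁ is true than if H₁ is false.
Because LR exceeds 1, D is evidence for H₁.


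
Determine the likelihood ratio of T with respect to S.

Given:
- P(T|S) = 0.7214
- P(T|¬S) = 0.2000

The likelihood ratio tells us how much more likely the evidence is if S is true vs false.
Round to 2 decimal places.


Likelihood Ratio (LR) = P(T|S) / P(T|¬S)

LR = 0.7214 / 0.2000
   = 3.61

The evidence is 3.61 times more likely if S is true than if S is false.
Since LR > 1, the evidence supports S over ¬S.


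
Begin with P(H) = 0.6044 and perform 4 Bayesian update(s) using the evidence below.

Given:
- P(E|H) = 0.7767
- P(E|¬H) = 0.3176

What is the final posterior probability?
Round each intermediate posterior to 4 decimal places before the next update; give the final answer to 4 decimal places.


Sequential Bayesian updating:

Initial prior: P(H) = 0.6044

Update 1:
  P(E) = 0.7767 × 0.6044 + 0.3176 × 0.3956 = 0.46943748 + 0.12564256 = 0.59508004
  P(H|E) = 0.46943748 / 0.59508004 = 0.7889

Update 2:
  P(E) = 0.7767 × 0.7889 + 0.3176 × 0.2111 = 0.61273863 + 0.06704536 = 0.67978399
  P(H|E) = 0.61273863 / 0.67978399 = 0.9014

Update 3:
  P(E) = 0.7767 × 0.9014 + 0.3176 × 0.0986 = 0.70011738 + 0.03131536 = 0.73143274
  P(H|E) = 0.70011738 / 0.73143274 = 0.9572

Update 4:
  P(E) = 0.7767 × 0.9572 + 0.3176 × 0.0428 = 0.74345724 + 0.01359328 = 0.75705052
  P(H|E) = 0.74345724 / 0.75705052 = 0.9820

Final posterior: 0.9820
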